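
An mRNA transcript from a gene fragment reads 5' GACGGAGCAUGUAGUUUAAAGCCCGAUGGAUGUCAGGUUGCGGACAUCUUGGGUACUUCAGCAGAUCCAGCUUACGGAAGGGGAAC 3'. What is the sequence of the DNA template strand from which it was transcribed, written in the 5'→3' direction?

Replace U with T to get the coding DNA strand: GACGGAGCATGTAGTTTAAAGCCCGATGGATGTCAGGTTGCGGACATCTTGGGTACTTCAGCAGATCCAGCTTACGGAAGGGGAAC. The template strand is its reverse complement (complement CTGCCTCGTACATCAAATTTCGGGCTACCTACAGTCCAACGCCTGTAGAACCCATGAAGTCGTCTAGGTCGAATGCCTTCCCCTTG, then reverse).

5'-GTTCCCCTTCCGTAAGCTGGATCTGCTGAAGTACCCAAGATGTCCGCAACCTGACATCCATCGGGCTTTAAACTACATGCTCCGTC-3'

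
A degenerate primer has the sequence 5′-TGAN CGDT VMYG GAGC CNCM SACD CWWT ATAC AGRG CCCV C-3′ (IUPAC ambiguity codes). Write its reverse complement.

5'-GBGGGCYCTGTATAWWGHGTSKGNGGCTCCRKBAHCGNTCA-3'

Standard pairs A↔T, G↔C; ambiguity codes pair R↔Y, M↔K, W↔W, S↔S, D↔H, V↔B, N↔N. Complement (ACTNGCHABKRCCTCGGNGKSTGHGWWATATGTCYCGGGBG), then reverse for 5'→3'.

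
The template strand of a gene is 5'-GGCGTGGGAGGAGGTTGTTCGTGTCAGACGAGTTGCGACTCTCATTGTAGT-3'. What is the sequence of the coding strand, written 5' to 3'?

5'-ACTACAATGAGAGTCGCAACTCGTCTGACACGAACAACCTCCTCCCACGCC-3'

The coding strand is complementary and antiparallel to the template: take the complement (A↔T, G↔C) and reverse.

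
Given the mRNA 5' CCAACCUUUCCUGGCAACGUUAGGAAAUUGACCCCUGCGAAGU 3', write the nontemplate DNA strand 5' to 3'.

The coding DNA strand has the same 5'→3' sequence as the mRNA with U replaced by T.

5'-CCAACCTTTCCTGGCAACGTTAGGAAATTGACCCCTGCGAAGT-3'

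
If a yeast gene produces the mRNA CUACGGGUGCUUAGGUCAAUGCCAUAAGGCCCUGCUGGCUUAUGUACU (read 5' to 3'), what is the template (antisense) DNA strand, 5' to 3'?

5'-AGTACATAAGCCAGCAGGGCCTTATGGCATTGACCTAAGCACCCGTAG-3'

Replace U with T to get the coding DNA strand: CTACGGGTGCTTAGGTCAATGCCATAAGGCCCTGCTGGCTTATGTACT. The template strand is its reverse complement (complement GATGCCCACGAATCCAGTTACGGTATTCCGGGACGACCGAATACATGA, then reverse).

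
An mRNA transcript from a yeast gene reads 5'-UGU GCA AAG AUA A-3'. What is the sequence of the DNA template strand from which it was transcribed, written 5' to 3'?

Replace U with T to get the coding DNA strand: TGTGCAAAGATAA. The template strand is its reverse complement (complement ACACGTTTCTATT, then reverse).

5′-TTATCTTTGCACA-3′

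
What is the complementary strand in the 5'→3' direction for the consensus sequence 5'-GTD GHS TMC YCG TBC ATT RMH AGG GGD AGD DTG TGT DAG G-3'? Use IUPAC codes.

Standard pairs A↔T, G↔C; ambiguity codes pair R↔Y, M↔K, S↔S, B↔V, D↔H. Complement (CAHCDSAKGRGCAVGTAAYKDTCCCCHTCHHACACAHTCC), then reverse for 5'→3'.

5'-CCTHACACAHHCTHCCCCTDKYAATGVACGRGKASDCHAC-3'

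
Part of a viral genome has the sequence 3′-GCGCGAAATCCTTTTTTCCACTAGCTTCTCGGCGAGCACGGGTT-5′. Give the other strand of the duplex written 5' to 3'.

The strand is given 3'→5', so its complement runs 5'→3' in the same left-to-right order: pair each base A↔T, G↔C.

5'-CGCGCTTTAGGAAAAAAGGTGATCGAAGAGCCGCTCGTGCCCAA-3'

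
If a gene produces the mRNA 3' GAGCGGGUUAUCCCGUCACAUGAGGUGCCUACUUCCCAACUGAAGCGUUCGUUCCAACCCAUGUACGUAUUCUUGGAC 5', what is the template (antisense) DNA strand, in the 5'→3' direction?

Written 5'→3' the mRNA is CAGGUUCUUAUGCAUGUACCCAACCUUGCUUGCGAAGUCAACCCUUCAUCCGUGGAGUACACUGCCCUAUUGGGCGAG, so the coding DNA strand is CAGGTTCTTATGCATGTACCCAACCTTGCTTGCGAAGTCAACCCTTCATCCGTGGAGTACACTGCCCTATTGGGCGAG. The template is its reverse complement.

5'-CTCGCCCAATAGGGCAGTGTACTCCACGGATGAAGGGTTGACTTCGCAAGCAAGGTTGGGTACATGCATAAGAACCTG-3'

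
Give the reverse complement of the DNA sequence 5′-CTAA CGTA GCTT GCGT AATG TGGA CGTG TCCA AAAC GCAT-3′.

5'-ATGCGTTTTGGACACGTCCACATTACGCAAGCTACGTTAG-3'

Reading the sequence 3'→5' and pairing each base (A↔T, G↔C) gives the reverse complement directly.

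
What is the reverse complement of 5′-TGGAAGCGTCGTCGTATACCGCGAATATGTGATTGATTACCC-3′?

Reading the sequence 3'→5' and pairing each base (A↔T, G↔C) gives the reverse complement directly.

5'-GGGTAATCAATCACATATTCGCGGTATACGACGACGCTTCCA-3'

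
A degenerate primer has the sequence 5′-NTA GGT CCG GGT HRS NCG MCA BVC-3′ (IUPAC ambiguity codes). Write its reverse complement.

Standard pairs A↔T, G↔C; ambiguity codes pair R↔Y, M↔K, S↔S, B↔V, H↔D, N↔N. Complement (NATCCAGGCCCADYSNGCKGTVBG), then reverse for 5'→3'.

5'-GBVTGKCGNSYDACCCGGACCTAN-3'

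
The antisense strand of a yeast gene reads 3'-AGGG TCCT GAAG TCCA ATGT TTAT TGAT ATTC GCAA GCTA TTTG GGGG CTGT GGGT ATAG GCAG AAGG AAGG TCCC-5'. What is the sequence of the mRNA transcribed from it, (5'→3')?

Reading the template 3'→5' as shown, RNA polymerase pairs each base (A→U, T→A, G↔C) to build mRNA 5'→3' directly.

5′-UCCCAGGACUUCAGGUUACAAAUAACUAUAAGCGUUCGAUAAACCCCCGACACCCAUAUCCGUCUUCCUUCCAGGG-3′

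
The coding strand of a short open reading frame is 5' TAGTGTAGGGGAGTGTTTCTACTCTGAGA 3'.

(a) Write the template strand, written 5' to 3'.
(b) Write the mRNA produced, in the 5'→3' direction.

(a) The template strand is the reverse complement of the coding strand: complement ATCACATCCCCTCACAAAGATGAGACTCT, then reverse.
(b) mRNA matches the coding strand with T→U.

(a) 5′-TCTCAGAGTAGAAACACTCCCCTACACTA-3′
(b) 5'-UAGUGUAGGGGAGUGUUUCUACUCUGAGA-3'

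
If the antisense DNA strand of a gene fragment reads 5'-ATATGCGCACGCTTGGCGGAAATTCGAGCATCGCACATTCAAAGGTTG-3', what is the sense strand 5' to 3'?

5'-CAACCTTTGAATGTGCGATGCTCGAATTTCCGCCAAGCGTGCGCATAT-3'

The coding strand is complementary and antiparallel to the template: take the complement (A↔T, G↔C) and reverse.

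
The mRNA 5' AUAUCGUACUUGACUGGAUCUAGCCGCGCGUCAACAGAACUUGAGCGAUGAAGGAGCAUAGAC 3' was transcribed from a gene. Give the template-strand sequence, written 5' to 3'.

Replace U with T to get the coding DNA strand: ATATCGTACTTGACTGGATCTAGCCGCGCGTCAACAGAACTTGAGCGATGAAGGAGCATAGAC. The template strand is its reverse complement (complement TATAGCATGAACTGACCTAGATCGGCGCGCAGTTGTCTTGAACTCGCTACTTCCTCGTATCTG, then reverse).

5′-GTCTATGCTCCTTCATCGCTCAAGTTCTGTTGACGCGCGGCTAGATCCAGTCAAGTACGATAT-3′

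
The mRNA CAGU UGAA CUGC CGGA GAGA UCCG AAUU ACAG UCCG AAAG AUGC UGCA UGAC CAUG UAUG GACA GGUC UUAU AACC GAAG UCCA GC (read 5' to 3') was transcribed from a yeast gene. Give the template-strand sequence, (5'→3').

5′-GCTGGACTTCGGTTATAAGACCTGTCCATACATGGTCATGCAGCATCTTTCGGACTGTAATTCGGATCTCTCCGGCAGTTCAACTG-3′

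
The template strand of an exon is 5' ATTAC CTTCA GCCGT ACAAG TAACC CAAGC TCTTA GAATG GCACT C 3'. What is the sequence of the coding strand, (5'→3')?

The coding strand is complementary and antiparallel to the template: take the complement (A↔T, G↔C) and reverse.

5'-GAGTGCCATTCTAAGAGCTTGGGTTACTTGTACGGCTGAAGGTAAT-3'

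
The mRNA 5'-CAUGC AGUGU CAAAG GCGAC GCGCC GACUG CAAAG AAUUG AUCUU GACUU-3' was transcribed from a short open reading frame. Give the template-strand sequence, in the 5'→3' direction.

5'-AAGTCAAGATCAATTCTTTGCAGTCGGCGCGTCGCCTTTGACACTGCATG-3'

Replace U with T to get the coding DNA strand: CATGCAGTGTCAAAGGCGACGCGCCGACTGCAAAGAATTGATCTTGACTT. The template strand is its reverse complement (complement GTACGTCACAGTTTCCGCTGCGCGGCTGACGTTTCTTAACTAGAACTGAA, then reverse).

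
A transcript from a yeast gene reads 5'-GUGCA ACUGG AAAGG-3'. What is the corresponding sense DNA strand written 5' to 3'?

5′-GTGCAACTGGAAAGG-3′

The coding DNA strand has the same 5'→3' sequence as the mRNA with U replaced by T.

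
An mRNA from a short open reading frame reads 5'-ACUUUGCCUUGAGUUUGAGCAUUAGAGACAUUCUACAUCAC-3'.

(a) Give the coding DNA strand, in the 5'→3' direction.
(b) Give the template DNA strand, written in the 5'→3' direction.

(a) 5′-ACTTTGCCTTGAGTTTGAGCATTAGAGACATTCTACATCAC-3′
(b) 5'-GTGATGTAGAATGTCTCTAATGCTCAAACTCAAGGCAAAGT-3'

(a) The coding strand matches the mRNA with U→T.
(b) The template strand is the reverse complement of the coding strand.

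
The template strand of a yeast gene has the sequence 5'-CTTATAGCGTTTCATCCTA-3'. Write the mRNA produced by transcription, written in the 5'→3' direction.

The mRNA has the sequence of the coding strand (reverse complement of the template) with T→U. Reverse complement of CTTATAGCGTTTCATCCTA is TAGGATGAAACGCTATAAG; then T→U.

5'-UAGGAUGAAACGCUAUAAG-3'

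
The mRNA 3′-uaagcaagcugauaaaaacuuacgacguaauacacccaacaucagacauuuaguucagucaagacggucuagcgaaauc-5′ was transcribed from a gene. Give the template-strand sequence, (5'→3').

Written 5'→3' the mRNA is CUAAAGCGAUCUGGCAGAACUGACUUGAUUUACAGACUACAACCCACAUAAUGCAGCAUUCAAAAAUAGUCGAACGAAU, so the coding DNA strand is CTAAAGCGATCTGGCAGAACTGACTTGATTTACAGACTACAACCCACATAATGCAGCATTCAAAAATAGTCGAACGAAT. The template is its reverse complement.

5'-ATTCGTTCGACTATTTTTGAATGCTGCATTATGTGGGTTGTAGTCTGTAAATCAAGTCAGTTCTGCCAGATCGCTTTAG-3'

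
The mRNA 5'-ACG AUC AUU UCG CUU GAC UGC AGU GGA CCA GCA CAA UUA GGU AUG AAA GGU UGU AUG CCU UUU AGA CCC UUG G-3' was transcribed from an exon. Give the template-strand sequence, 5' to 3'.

5'-CCAAGGGTCTAAAAGGCATACAACCTTTCATACCTAATTGTGCTGGTCCACTGCAGTCAAGCGAAATGATCGT-3'

Replace U with T to get the coding DNA strand: ACGATCATTTCGCTTGACTGCAGTGGACCAGCACAATTAGGTATGAAAGGTTGTATGCCTTTTAGACCCTTGG. The template strand is its reverse complement (complement TGCTAGTAAAGCGAACTGACGTCACCTGGTCGTGTTAATCCATACTTTCCAACATACGGAAAATCTGGGAACC, then reverse).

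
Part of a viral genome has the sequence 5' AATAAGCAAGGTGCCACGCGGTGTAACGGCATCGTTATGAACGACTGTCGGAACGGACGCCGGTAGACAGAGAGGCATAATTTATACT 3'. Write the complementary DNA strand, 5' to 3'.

Pairing A↔T and G↔C gives TTATTCGTTCCACGGTGCGCCACATTGCCGTAGCAATACTTGCTGACAGCCTTGCCTGCGGCCATCTGTCTCTCCGTATTAAATATGA, running 3'→5'. Reverse for the 5'→3' convention.

5′-AGTATAAATTATGCCTCTCTGTCTACCGGCGTCCGTTCCGACAGTCGTTCATAACGATGCCGTTACACCGCGTGGCACCTTGCTTATT-3′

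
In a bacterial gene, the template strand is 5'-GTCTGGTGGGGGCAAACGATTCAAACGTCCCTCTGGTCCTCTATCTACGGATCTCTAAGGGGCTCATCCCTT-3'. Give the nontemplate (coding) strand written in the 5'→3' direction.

5′-AAGGGATGAGCCCCTTAGAGATCCGTAGATAGAGGACCAGAGGGACGTTTGAATCGTTTGCCCCCACCAGAC-3′

The coding strand is complementary and antiparallel to the template: take the complement (A↔T, G↔C) and reverse.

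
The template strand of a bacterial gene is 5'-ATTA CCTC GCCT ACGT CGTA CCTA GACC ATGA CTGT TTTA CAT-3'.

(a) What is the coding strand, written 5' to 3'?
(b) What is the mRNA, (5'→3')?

(a) The coding strand is the reverse complement of the template: complement TAATGGAGCGGATGCAGCATGGATCTGGTACTGACAAAATGTA, then reverse.
(b) mRNA has the coding-strand sequence with T→U.

(a) 5'-ATGTAAAACAGTCATGGTCTAGGTACGACGTAGGCGAGGTAAT-3'
(b) 5'-AUGUAAAACAGUCAUGGUCUAGGUACGACGUAGGCGAGGUAAU-3'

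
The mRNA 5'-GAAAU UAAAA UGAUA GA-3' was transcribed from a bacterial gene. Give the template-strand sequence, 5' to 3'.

Replace U with T to get the coding DNA strand: GAAATTAAAATGATAGA. The template strand is its reverse complement (complement CTTTAATTTTACTATCT, then reverse).

5'-TCTATCATTTTAATTTC-3'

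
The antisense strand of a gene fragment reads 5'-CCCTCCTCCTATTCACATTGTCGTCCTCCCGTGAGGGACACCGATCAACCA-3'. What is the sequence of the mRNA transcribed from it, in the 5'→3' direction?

5'-UGGUUGAUCGGUGUCCCUCACGGGAGGACGACAAUGUGAAUAGGAGGAGGG-3'

RNA polymerase reads the template 3'→5' and synthesizes mRNA 5'→3' by base-pairing (A→U, T→A, G↔C). The complement of the template is GGGAGGAGGATAAGTGTAACAGCAGGAGGGCACTCCCTGTGGCTAGTTGGT; antiparallel, so 5'→3' the coding strand is TGGTTGATCGGTGTCCCTCACGGGAGGACGACAATGTGAATAGGAGGAGGG. Replace T with U for the mRNA.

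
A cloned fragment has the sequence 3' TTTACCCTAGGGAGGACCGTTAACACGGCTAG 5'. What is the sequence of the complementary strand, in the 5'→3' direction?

5'-AAATGGGATCCCTCCTGGCAATTGTGCCGATC-3'

The strand is given 3'→5', so its complement runs 5'→3' in the same left-to-right order: pair each base A↔T, G↔C.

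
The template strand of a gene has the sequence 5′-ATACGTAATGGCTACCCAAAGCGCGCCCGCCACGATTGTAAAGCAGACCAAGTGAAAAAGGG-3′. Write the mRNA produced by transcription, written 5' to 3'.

5'-CCCUUUUUCACUUGGUCUGCUUUACAAUCGUGGCGGGCGCGCUUUGGGUAGCCAUUACGUAU-3'

The mRNA has the sequence of the coding strand (reverse complement of the template) with T→U. Reverse complement of ATACGTAATGGCTACCCAAAGCGCGCCCGCCACGATTGTAAAGCAGACCAAGTGAAAAAGGG is CCCTTTTTCACTTGGTCTGCTTTACAATCGTGGCGGGCGCGCTTTGGGTAGCCATTACGTAT; then T→U.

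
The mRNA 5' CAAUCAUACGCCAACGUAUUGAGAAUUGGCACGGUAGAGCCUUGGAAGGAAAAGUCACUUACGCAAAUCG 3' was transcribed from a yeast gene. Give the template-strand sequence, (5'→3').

Replace U with T to get the coding DNA strand: CAATCATACGCCAACGTATTGAGAATTGGCACGGTAGAGCCTTGGAAGGAAAAGTCACTTACGCAAATCG. The template strand is its reverse complement (complement GTTAGTATGCGGTTGCATAACTCTTAACCGTGCCATCTCGGAACCTTCCTTTTCAGTGAATGCGTTTAGC, then reverse).

5′-CGATTTGCGTAAGTGACTTTTCCTTCCAAGGCTCTACCGTGCCAATTCTCAATACGTTGGCGTATGATTG-3′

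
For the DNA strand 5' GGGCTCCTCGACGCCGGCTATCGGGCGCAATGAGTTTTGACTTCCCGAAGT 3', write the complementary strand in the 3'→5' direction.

Base-pairing A↔T, G↔C gives the complement. The complementary strand is antiparallel, so paired with a 5'→3' strand it runs 3'→5'.

3'-CCCGAGGAGCTGCGGCCGATAGCCCGCGTTACTCAAAACTGAAGGGCTTCA-5'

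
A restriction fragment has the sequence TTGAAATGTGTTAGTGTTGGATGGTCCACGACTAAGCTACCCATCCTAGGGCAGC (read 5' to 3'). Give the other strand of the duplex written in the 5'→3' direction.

5'-GCTGCCCTAGGATGGGTAGCTTAGTCGTGGACCATCCAACACTAACACATTTCAA-3'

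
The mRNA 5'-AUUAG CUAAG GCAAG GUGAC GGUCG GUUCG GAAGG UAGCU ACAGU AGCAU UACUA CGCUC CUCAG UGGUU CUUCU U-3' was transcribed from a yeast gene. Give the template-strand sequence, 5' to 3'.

Replace U with T to get the coding DNA strand: ATTAGCTAAGGCAAGGTGACGGTCGGTTCGGAAGGTAGCTACAGTAGCATTACTACGCTCCTCAGTGGTTCTTCTT. The template strand is its reverse complement (complement TAATCGATTCCGTTCCACTGCCAGCCAAGCCTTCCATCGATGTCATCGTAATGATGCGAGGAGTCACCAAGAAGAA, then reverse).

5′-AAGAAGAACCACTGAGGAGCGTAGTAATGCTACTGTAGCTACCTTCCGAACCGACCGTCACCTTGCCTTAGCTAAT-3′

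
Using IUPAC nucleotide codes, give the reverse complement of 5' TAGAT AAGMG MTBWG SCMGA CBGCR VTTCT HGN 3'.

Standard pairs A↔T, G↔C; ambiguity codes pair R↔Y, M↔K, W↔W, S↔S, B↔V, H↔D, N↔N. Complement (ATCTATTCKCKAVWCSGKCTGVCGYBAAGADCN), then reverse for 5'→3'.

5'-NCDAGAABYGCVGTCKGSCWVAKCKCTTATCTA-3'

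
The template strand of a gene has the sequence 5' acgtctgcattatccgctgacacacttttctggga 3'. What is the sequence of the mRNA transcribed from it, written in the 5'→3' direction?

5'-UCCCAGAAAAGUGUGUCAGCGGAUAAUGCAGACGU-3'

RNA polymerase reads the template 3'→5' and synthesizes mRNA 5'→3' by base-pairing (A→U, T→A, G↔C). The complement of the template is TGCAGACGTAATAGGCGACTGTGTGAAAAGACCCT; antiparallel, so 5'→3' the coding strand is TCCCAGAAAAGTGTGTCAGCGGATAATGCAGACGT. Replace T with U for the mRNA.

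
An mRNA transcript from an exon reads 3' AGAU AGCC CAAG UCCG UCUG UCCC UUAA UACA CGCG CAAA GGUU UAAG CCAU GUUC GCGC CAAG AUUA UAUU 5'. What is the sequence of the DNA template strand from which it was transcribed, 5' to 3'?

5'-TCTATCGGGTTCAGGCAGACAGGGAATTATGTGCGCGTTTCCAAATTCGGTACAAGCGCGGTTCTAATATAA-3'

Written 5'→3' the mRNA is UUAUAUUAGAACCGCGCUUGUACCGAAUUUGGAAACGCGCACAUAAUUCCCUGUCUGCCUGAACCCGAUAGA, so the coding DNA strand is TTATATTAGAACCGCGCTTGTACCGAATTTGGAAACGCGCACATAATTCCCTGTCTGCCTGAACCCGATAGA. The template is its reverse complement.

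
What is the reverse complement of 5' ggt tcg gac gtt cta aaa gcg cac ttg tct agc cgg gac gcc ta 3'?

Complement each base (A↔T, G↔C): CCAAGCCTGCAAGATTTTCGCGTGAACAGATCGGCCCTGCGGAT. Then reverse.

5′-TAGGCGTCCCGGCTAGACAAGTGCGCTTTTAGAACGTCCGAACC-3′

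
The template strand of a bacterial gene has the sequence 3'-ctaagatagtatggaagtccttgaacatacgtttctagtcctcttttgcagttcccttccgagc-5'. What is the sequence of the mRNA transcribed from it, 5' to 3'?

5'-GAUUCUAUCAUACCUUCAGGAACUUGUAUGCAAAGAUCAGGAGAAAACGUCAAGGGAAGGCUCG-3'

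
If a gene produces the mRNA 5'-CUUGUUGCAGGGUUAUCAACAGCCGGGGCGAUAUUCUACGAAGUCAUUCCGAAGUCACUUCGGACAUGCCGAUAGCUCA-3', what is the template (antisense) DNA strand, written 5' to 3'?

5'-TGAGCTATCGGCATGTCCGAAGTGACTTCGGAATGACTTCGTAGAATATCGCCCCGGCTGTTGATAACCCTGCAACAAG-3'

Replace U with T to get the coding DNA strand: CTTGTTGCAGGGTTATCAACAGCCGGGGCGATATTCTACGAAGTCATTCCGAAGTCACTTCGGACATGCCGATAGCTCA. The template strand is its reverse complement (complement GAACAACGTCCCAATAGTTGTCGGCCCCGCTATAAGATGCTTCAGTAAGGCTTCAGTGAAGCCTGTACGGCTATCGAGT, then reverse).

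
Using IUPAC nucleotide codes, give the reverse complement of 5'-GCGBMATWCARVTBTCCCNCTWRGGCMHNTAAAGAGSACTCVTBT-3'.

Standard pairs A↔T, G↔C; ambiguity codes pair R↔Y, M↔K, W↔W, S↔S, B↔V, H↔D, N↔N. Complement (CGCVKTAWGTYBAVAGGGNGAWYCCGKDNATTTCTCSTGAGBAVA), then reverse for 5'→3'.

5'-AVABGAGTSCTCTTTANDKGCCYWAGNGGGAVABYTGWATKVCGC-3'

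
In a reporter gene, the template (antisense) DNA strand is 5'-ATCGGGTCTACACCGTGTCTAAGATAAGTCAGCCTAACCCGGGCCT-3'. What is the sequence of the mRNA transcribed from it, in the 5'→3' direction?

The mRNA has the sequence of the coding strand (reverse complement of the template) with T→U. Reverse complement of ATCGGGTCTACACCGTGTCTAAGATAAGTCAGCCTAACCCGGGCCT is AGGCCCGGGTTAGGCTGACTTATCTTAGACACGGTGTAGACCCGAT; then T→U.

5'-AGGCCCGGGUUAGGCUGACUUAUCUUAGACACGGUGUAGACCCGAU-3'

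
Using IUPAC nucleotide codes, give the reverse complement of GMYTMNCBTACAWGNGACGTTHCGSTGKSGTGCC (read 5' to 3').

5'-GGCACSMCASCGDAACGTCNCWTGTAVGNKARKC-3'

Standard pairs A↔T, G↔C; ambiguity codes pair Y↔R, M↔K, W↔W, S↔S, B↔V, H↔D, N↔N. Complement (CKRAKNGVATGTWCNCTGCAADGCSACMSCACGG), then reverse for 5'→3'.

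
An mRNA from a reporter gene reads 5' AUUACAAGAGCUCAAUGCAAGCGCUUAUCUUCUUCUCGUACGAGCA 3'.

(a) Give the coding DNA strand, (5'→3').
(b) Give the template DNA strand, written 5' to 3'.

(a) 5'-ATTACAAGAGCTCAATGCAAGCGCTTATCTTCTTCTCGTACGAGCA-3'
(b) 5'-TGCTCGTACGAGAAGAAGATAAGCGCTTGCATTGAGCTCTTGTAAT-3'

(a) The coding strand matches the mRNA with U→T.
(b) The template strand is the reverse complement of the coding strand.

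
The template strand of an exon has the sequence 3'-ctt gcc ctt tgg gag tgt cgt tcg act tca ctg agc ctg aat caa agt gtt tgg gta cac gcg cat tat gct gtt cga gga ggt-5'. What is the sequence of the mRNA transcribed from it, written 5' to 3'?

5'-GAACGGGAAACCCUCACAGCAAGCUGAAGUGACUCGGACUUAGUUUCACAAACCCAUGUGCGCGUAAUACGACAAGCUCCUCCA-3'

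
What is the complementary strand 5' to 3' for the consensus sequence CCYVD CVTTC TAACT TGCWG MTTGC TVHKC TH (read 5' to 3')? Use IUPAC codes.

Standard pairs A↔T, G↔C; ambiguity codes pair Y↔R, M↔K, W↔W, D↔H, V↔B. Complement (GGRBHGBAAGATTGAACGWCKAACGABDMGAD), then reverse for 5'→3'.

5′-DAGMDBAGCAAKCWGCAAGTTAGAABGHBRGG-3′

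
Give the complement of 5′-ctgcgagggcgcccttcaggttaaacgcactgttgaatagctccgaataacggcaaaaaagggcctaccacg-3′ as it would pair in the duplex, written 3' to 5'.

3'-GACGCTCCCGCGGGAAGTCCAATTTGCGTGACAACTTATCGAGGCTTATTGCCGTTTTTTCCCGGATGGTGC-5'

Base-pairing A↔T, G↔C gives the complement. The complementary strand is antiparallel, so paired with a 5'→3' strand it runs 3'→5'.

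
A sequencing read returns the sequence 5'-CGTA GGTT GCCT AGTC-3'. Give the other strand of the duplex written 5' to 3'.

5'-GACTAGGCAACCTACG-3'

The complement of CGTAGGTTGCCTAGTC is GCATCCAACGGATCAG (A↔T, G↔C). DNA strands are antiparallel, so the complementary strand runs 3'→5'; reversing gives the 5'→3' form.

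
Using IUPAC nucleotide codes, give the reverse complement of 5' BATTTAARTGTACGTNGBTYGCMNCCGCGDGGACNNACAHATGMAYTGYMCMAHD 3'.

5′-HDTKGKRCARTKCATDTGTNNGTCCHCGCGGNKGCRAVCNACGTACAYTTAAATV-3′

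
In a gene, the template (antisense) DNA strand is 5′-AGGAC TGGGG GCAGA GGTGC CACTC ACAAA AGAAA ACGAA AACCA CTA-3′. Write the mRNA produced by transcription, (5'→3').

The mRNA has the sequence of the coding strand (reverse complement of the template) with T→U. Reverse complement of AGGACTGGGGGCAGAGGTGCCACTCACAAAAGAAAACGAAAACCACTA is TAGTGGTTTTCGTTTTCTTTTGTGAGTGGCACCTCTGCCCCCAGTCCT; then T→U.

5'-UAGUGGUUUUCGUUUUCUUUUGUGAGUGGCACCUCUGCCCCCAGUCCU-3'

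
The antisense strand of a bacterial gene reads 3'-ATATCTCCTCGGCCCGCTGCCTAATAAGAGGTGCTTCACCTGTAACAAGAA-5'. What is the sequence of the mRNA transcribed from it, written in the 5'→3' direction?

Reading the template 3'→5' as shown, RNA polymerase pairs each base (A→U, T→A, G↔C) to build mRNA 5'→3' directly.

5′-UAUAGAGGAGCCGGGCGACGGAUUAUUCUCCACGAAGUGGACAUUGUUCUU-3′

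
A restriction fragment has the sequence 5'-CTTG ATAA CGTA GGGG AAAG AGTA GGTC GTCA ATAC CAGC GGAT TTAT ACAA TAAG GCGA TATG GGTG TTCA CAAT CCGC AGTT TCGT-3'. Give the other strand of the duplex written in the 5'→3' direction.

5'-ACGAAACTGCGGATTGTGAACACCCATATCGCCTTATTGTATAAATCCGCTGGTATTGACGACCTACTCTTTCCCCTACGTTATCAAG-3'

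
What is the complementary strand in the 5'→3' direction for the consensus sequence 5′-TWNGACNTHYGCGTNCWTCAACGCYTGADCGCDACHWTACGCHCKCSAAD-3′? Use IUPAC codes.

Standard pairs A↔T, G↔C; ambiguity codes pair Y↔R, K↔M, W↔W, S↔S, D↔H, N↔N. Complement (AWNCTGNADRCGCANGWAGTTGCGRACTHGCGHTGDWATGCGDGMGSTTH), then reverse for 5'→3'.

5′-HTTSGMGDGCGTAWDGTHGCGHTCARGCGTTGAWGNACGCRDANGTCNWA-3′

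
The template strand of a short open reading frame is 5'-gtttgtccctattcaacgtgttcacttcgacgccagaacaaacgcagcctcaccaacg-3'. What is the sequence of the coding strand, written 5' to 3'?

5'-CGTTGGTGAGGCTGCGTTTGTTCTGGCGTCGAAGTGAACACGTTGAATAGGGACAAAC-3'

The coding strand is complementary and antiparallel to the template: take the complement (A↔T, G↔C) and reverse.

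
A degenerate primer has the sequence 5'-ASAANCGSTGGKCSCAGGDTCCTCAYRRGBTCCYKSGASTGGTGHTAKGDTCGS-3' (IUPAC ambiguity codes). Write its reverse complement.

Standard pairs A↔T, G↔C; ambiguity codes pair R↔Y, K↔M, S↔S, B↔V, D↔H, N↔N. Complement (TSTTNGCSACCMGSGTCCHAGGAGTRYYCVAGGRMSCTSACCACDATMCHAGCS), then reverse for 5'→3'.

5'-SCGAHCMTADCACCASTCSMRGGAVCYYRTGAGGAHCCTGSGMCCASCGNTTST-3'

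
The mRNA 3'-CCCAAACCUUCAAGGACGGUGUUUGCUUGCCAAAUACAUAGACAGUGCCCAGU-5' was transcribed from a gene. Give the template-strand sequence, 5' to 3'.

5'-GGGTTTGGAAGTTCCTGCCACAAACGAACGGTTTATGTATCTGTCACGGGTCA-3'

Written 5'→3' the mRNA is UGACCCGUGACAGAUACAUAAACCGUUCGUUUGUGGCAGGAACUUCCAAACCC, so the coding DNA strand is TGACCCGTGACAGATACATAAACCGTTCGTTTGTGGCAGGAACTTCCAAACCC. The template is its reverse complement.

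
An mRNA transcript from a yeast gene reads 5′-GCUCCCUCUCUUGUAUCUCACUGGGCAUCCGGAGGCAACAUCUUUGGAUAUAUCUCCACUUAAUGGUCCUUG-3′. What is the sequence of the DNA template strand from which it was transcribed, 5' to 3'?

5′-CAAGGACCATTAAGTGGAGATATATCCAAAGATGTTGCCTCCGGATGCCCAGTGAGATACAAGAGAGGGAGC-3′

Replace U with T to get the coding DNA strand: GCTCCCTCTCTTGTATCTCACTGGGCATCCGGAGGCAACATCTTTGGATATATCTCCACTTAATGGTCCTTG. The template strand is its reverse complement (complement CGAGGGAGAGAACATAGAGTGACCCGTAGGCCTCCGTTGTAGAAACCTATATAGAGGTGAATTACCAGGAAC, then reverse).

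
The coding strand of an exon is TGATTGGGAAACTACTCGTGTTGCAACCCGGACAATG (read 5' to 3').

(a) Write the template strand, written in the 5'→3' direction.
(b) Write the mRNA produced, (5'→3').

(a) The template strand is the reverse complement of the coding strand: complement ACTAACCCTTTGATGAGCACAACGTTGGGCCTGTTAC, then reverse.
(b) mRNA matches the coding strand with T→U.

(a) 5'-CATTGTCCGGGTTGCAACACGAGTAGTTTCCCAATCA-3'
(b) 5'-UGAUUGGGAAACUACUCGUGUUGCAACCCGGACAAUG-3'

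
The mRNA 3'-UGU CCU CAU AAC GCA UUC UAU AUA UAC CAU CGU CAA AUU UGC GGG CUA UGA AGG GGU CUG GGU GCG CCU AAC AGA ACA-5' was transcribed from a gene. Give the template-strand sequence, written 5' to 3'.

Written 5'→3' the mRNA is ACAAGACAAUCCGCGUGGGUCUGGGGAAGUAUCGGGCGUUUAAACUGCUACCAUAUAUAUCUUACGCAAUACUCCUGU, so the coding DNA strand is ACAAGACAATCCGCGTGGGTCTGGGGAAGTATCGGGCGTTTAAACTGCTACCATATATATCTTACGCAATACTCCTGT. The template is its reverse complement.

5'-ACAGGAGTATTGCGTAAGATATATATGGTAGCAGTTTAAACGCCCGATACTTCCCCAGACCCACGCGGATTGTCTTGT-3'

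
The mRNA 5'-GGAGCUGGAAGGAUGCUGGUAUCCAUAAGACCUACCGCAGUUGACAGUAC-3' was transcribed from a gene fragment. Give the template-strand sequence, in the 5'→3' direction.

5'-GTACTGTCAACTGCGGTAGGTCTTATGGATACCAGCATCCTTCCAGCTCC-3'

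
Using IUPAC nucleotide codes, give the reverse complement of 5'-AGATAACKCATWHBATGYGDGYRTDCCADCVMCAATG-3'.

5'-CATTGKBGHTGGHAYRCHCRCATVDWATGMGTTATCT-3'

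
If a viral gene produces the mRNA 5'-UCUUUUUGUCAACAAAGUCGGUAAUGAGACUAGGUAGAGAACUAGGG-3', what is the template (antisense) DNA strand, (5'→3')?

Replace U with T to get the coding DNA strand: TCTTTTTGTCAACAAAGTCGGTAATGAGACTAGGTAGAGAACTAGGG. The template strand is its reverse complement (complement AGAAAAACAGTTGTTTCAGCCATTACTCTGATCCATCTCTTGATCCC, then reverse).

5'-CCCTAGTTCTCTACCTAGTCTCATTACCGACTTTGTTGACAAAAAGA-3'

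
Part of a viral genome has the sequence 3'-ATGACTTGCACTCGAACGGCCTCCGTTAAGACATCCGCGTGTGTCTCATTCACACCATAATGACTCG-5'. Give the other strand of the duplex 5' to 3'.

5'-TACTGAACGTGAGCTTGCCGGAGGCAATTCTGTAGGCGCACACAGAGTAAGTGTGGTATTACTGAGC-3'

The strand is given 3'→5', so its complement runs 5'→3' in the same left-to-right order: pair each base A↔T, G↔C.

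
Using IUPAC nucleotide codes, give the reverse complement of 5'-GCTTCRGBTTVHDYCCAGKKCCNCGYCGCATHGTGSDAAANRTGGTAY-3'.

5'-RTACCAYNTTTHSCACDATGCGRCGNGGMMCTGGRHDBAAVCYGAAGC-3'

Standard pairs A↔T, G↔C; ambiguity codes pair R↔Y, K↔M, S↔S, B↔V, D↔H, N↔N. Complement (CGAAGYCVAABDHRGGTCMMGGNGCRGCGTADCACSHTTTNYACCATR), then reverse for 5'→3'.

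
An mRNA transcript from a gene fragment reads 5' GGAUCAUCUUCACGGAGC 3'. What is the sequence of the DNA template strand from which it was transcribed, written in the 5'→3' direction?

Replace U with T to get the coding DNA strand: GGATCATCTTCACGGAGC. The template strand is its reverse complement (complement CCTAGTAGAAGTGCCTCG, then reverse).

5'-GCTCCGTGAAGATGATCC-3'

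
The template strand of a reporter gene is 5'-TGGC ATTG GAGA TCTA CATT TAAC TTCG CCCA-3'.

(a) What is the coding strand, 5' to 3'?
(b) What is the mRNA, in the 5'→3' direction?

(a) The coding strand is the reverse complement of the template: complement ACCGTAACCTCTAGATGTAAATTGAAGCGGGT, then reverse.
(b) mRNA has the coding-strand sequence with T→U.

(a) 5'-TGGGCGAAGTTAAATGTAGATCTCCAATGCCA-3'
(b) 5′-UGGGCGAAGUUAAAUGUAGAUCUCCAAUGCCA-3′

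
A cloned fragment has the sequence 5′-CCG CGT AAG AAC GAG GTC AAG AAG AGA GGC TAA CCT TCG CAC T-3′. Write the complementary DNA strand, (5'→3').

5′-AGTGCGAAGGTTAGCCTCTCTTCTTGACCTCGTTCTTACGCGG-3′

The complement of CCGCGTAAGAACGAGGTCAAGAAGAGAGGCTAACCTTCGCACT is GGCGCATTCTTGCTCCAGTTCTTCTCTCCGATTGGAAGCGTGA (A↔T, G↔C). DNA strands are antiparallel, so the complementary strand runs 3'→5'; reversing gives the 5'→3' form.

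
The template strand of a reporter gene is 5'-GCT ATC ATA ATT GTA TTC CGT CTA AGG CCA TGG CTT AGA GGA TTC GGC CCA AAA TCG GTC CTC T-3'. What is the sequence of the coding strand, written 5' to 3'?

The coding strand is complementary and antiparallel to the template: take the complement (A↔T, G↔C) and reverse.

5'-AGAGGACCGATTTTGGGCCGAATCCTCTAAGCCATGGCCTTAGACGGAATACAATTATGATAGC-3'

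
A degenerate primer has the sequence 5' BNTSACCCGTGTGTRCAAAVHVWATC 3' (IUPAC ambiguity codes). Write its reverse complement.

5'-GATWBDBTTTGYACACACGGGTSANV-3'

Standard pairs A↔T, G↔C; ambiguity codes pair R↔Y, W↔W, S↔S, B↔V, H↔D, N↔N. Complement (VNASTGGGCACACAYGTTTBDBWTAG), then reverse for 5'→3'.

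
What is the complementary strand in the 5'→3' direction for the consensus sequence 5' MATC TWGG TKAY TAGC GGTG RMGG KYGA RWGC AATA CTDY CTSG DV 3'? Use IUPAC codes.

5'-BHCSAGRHAGTATTGCWYTCRMCCKYCACCGCTARTMACCWAGATK-3'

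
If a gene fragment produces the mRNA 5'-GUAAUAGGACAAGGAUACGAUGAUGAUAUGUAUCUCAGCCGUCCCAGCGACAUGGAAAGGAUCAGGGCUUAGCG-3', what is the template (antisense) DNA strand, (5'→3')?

5′-CGCTAAGCCCTGATCCTTTCCATGTCGCTGGGACGGCTGAGATACATATCATCATCGTATCCTTGTCCTATTAC-3′

Replace U with T to get the coding DNA strand: GTAATAGGACAAGGATACGATGATGATATGTATCTCAGCCGTCCCAGCGACATGGAAAGGATCAGGGCTTAGCG. The template strand is its reverse complement (complement CATTATCCTGTTCCTATGCTACTACTATACATAGAGTCGGCAGGGTCGCTGTACCTTTCCTAGTCCCGAATCGC, then reverse).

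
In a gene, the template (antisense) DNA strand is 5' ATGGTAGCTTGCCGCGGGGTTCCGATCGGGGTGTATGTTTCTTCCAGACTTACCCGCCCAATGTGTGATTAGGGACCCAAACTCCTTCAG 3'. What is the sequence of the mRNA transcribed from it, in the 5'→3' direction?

5'-CUGAAGGAGUUUGGGUCCCUAAUCACACAUUGGGCGGGUAAGUCUGGAAGAAACAUACACCCCGAUCGGAACCCCGCGGCAAGCUACCAU-3'

RNA polymerase reads the template 3'→5' and synthesizes mRNA 5'→3' by base-pairing (A→U, T→A, G↔C). The complement of the template is TACCATCGAACGGCGCCCCAAGGCTAGCCCCACATACAAAGAAGGTCTGAATGGGCGGGTTACACACTAATCCCTGGGTTTGAGGAAGTC; antiparallel, so 5'→3' the coding strand is CTGAAGGAGTTTGGGTCCCTAATCACACATTGGGCGGGTAAGTCTGGAAGAAACATACACCCCGATCGGAACCCCGCGGCAAGCTACCAT. Replace T with U for the mRNA.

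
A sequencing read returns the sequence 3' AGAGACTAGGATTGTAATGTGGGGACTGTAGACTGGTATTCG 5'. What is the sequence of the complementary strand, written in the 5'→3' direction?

5′-TCTCTGATCCTAACATTACACCCCTGACATCTGACCATAAGC-3′

The strand is given 3'→5', so its complement runs 5'→3' in the same left-to-right order: pair each base A↔T, G↔C.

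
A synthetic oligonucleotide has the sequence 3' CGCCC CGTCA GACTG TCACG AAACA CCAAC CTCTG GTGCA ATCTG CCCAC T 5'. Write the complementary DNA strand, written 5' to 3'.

5'-GCGGGGCAGTCTGACAGTGCTTTGTGGTTGGAGACCACGTTAGACGGGTGA-3'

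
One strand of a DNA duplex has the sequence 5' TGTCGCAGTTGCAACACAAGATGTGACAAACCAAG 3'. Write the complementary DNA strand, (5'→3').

The complement of TGTCGCAGTTGCAACACAAGATGTGACAAACCAAG is ACAGCGTCAACGTTGTGTTCTACACTGTTTGGTTC (A↔T, G↔C). DNA strands are antiparallel, so the complementary strand runs 3'→5'; reversing gives the 5'→3' form.

5'-CTTGGTTTGTCACATCTTGTGTTGCAACTGCGACA-3'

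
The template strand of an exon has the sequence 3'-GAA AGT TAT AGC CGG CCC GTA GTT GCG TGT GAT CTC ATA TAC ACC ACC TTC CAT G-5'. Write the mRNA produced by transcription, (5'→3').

Reading the template 3'→5' as shown, RNA polymerase pairs each base (A→U, T→A, G↔C) to build mRNA 5'→3' directly.

5'-CUUUCAAUAUCGGCCGGGCAUCAACGCACACUAGAGUAUAUGUGGUGGAAGGUAC-3'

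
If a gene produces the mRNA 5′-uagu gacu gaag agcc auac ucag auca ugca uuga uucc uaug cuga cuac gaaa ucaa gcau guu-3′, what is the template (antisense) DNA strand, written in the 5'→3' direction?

Replace U with T to get the coding DNA strand: TAGTGACTGAAGAGCCATACTCAGATCATGCATTGATTCCTATGCTGACTACGAAATCAAGCATGTT. The template strand is its reverse complement (complement ATCACTGACTTCTCGGTATGAGTCTAGTACGTAACTAAGGATACGACTGATGCTTTAGTTCGTACAA, then reverse).

5'-AACATGCTTGATTTCGTAGTCAGCATAGGAATCAATGCATGATCTGAGTATGGCTCTTCAGTCACTA-3'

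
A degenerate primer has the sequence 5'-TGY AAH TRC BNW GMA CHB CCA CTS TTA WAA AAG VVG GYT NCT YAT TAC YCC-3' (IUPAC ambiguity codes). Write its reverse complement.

Standard pairs A↔T, G↔C; ambiguity codes pair R↔Y, M↔K, W↔W, S↔S, B↔V, H↔D, N↔N. Complement (ACRTTDAYGVNWCKTGDVGGTGASAATWTTTTCBBCCRANGARTAATGRGG), then reverse for 5'→3'.

5'-GGRGTAATRAGNARCCBBCTTTTWTAASAGTGGVDGTKCWNVGYADTTRCA-3'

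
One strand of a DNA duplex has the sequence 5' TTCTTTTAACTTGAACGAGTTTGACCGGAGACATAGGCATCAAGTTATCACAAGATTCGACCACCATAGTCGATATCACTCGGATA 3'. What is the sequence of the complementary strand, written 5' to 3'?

5'-TATCCGAGTGATATCGACTATGGTGGTCGAATCTTGTGATAACTTGATGCCTATGTCTCCGGTCAAACTCGTTCAAGTTAAAAGAA-3'

Pairing A↔T and G↔C gives AAGAAAATTGAACTTGCTCAAACTGGCCTCTGTATCCGTAGTTCAATAGTGTTCTAAGCTGGTGGTATCAGCTATAGTGAGCCTAT, running 3'→5'. Reverse for the 5'→3' convention.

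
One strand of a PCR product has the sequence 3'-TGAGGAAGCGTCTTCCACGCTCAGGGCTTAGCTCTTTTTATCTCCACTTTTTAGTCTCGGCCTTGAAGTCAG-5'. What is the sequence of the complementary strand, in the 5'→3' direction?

5'-ACTCCTTCGCAGAAGGTGCGAGTCCCGAATCGAGAAAAATAGAGGTGAAAAATCAGAGCCGGAACTTCAGTC-3'

The strand is given 3'→5', so its complement runs 5'→3' in the same left-to-right order: pair each base A↔T, G↔C.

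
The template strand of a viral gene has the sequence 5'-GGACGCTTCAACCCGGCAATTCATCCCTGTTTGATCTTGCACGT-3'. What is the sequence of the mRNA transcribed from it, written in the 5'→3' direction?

The mRNA has the sequence of the coding strand (reverse complement of the template) with T→U. Reverse complement of GGACGCTTCAACCCGGCAATTCATCCCTGTTTGATCTTGCACGT is ACGTGCAAGATCAAACAGGGATGAATTGCCGGGTTGAAGCGTCC; then T→U.

5'-ACGUGCAAGAUCAAACAGGGAUGAAUUGCCGGGUUGAAGCGUCC-3'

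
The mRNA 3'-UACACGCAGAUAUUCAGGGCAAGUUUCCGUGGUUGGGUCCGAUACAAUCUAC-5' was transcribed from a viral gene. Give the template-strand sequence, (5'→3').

Written 5'→3' the mRNA is CAUCUAACAUAGCCUGGGUUGGUGCCUUUGAACGGGACUUAUAGACGCACAU, so the coding DNA strand is CATCTAACATAGCCTGGGTTGGTGCCTTTGAACGGGACTTATAGACGCACAT. The template is its reverse complement.

5'-ATGTGCGTCTATAAGTCCCGTTCAAAGGCACCAACCCAGGCTATGTTAGATG-3'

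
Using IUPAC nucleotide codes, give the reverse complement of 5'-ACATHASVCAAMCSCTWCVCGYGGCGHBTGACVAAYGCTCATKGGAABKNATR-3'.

Standard pairs A↔T, G↔C; ambiguity codes pair R↔Y, M↔K, W↔W, S↔S, B↔V, H↔D, N↔N. Complement (TGTADTSBGTTKGSGAWGBGCRCCGCDVACTGBTTRCGAGTAMCCTTVMNTAY), then reverse for 5'→3'.

5'-YATNMVTTCCMATGAGCRTTBGTCAVDCGCCRCGBGWAGSGKTTGBSTDATGT-3'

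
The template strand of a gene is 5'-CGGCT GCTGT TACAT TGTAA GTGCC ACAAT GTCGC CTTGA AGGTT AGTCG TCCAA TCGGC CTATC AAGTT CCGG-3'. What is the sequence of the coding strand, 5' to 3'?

The coding strand is complementary and antiparallel to the template: take the complement (A↔T, G↔C) and reverse.

5'-CCGGAACTTGATAGGCCGATTGGACGACTAACCTTCAAGGCGACATTGTGGCACTTACAATGTAACAGCAGCCG-3'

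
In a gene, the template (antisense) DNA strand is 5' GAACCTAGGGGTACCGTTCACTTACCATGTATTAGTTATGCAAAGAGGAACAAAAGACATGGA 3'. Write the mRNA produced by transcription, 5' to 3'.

The mRNA has the sequence of the coding strand (reverse complement of the template) with T→U. Reverse complement of GAACCTAGGGGTACCGTTCACTTACCATGTATTAGTTATGCAAAGAGGAACAAAAGACATGGA is TCCATGTCTTTTGTTCCTCTTTGCATAACTAATACATGGTAAGTGAACGGTACCCCTAGGTTC; then T→U.

5'-UCCAUGUCUUUUGUUCCUCUUUGCAUAACUAAUACAUGGUAAGUGAACGGUACCCCUAGGUUC-3'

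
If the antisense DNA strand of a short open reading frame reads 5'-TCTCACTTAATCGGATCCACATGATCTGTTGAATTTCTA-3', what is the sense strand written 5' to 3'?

5′-TAGAAATTCAACAGATCATGTGGATCCGATTAAGTGAGA-3′

The coding strand is complementary and antiparallel to the template: take the complement (A↔T, G↔C) and reverse.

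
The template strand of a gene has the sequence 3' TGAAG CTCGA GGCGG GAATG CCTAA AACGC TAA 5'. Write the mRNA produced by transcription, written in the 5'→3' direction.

5'-ACUUCGAGCUCCGCCCUUACGGAUUUUGCGAUU-3'

Reading the template 3'→5' as shown, RNA polymerase pairs each base (A→U, T→A, G↔C) to build mRNA 5'→3' directly.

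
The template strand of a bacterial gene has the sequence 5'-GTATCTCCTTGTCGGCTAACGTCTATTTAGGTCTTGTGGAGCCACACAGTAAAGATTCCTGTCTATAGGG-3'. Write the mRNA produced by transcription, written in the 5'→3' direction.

5'-CCCUAUAGACAGGAAUCUUUACUGUGUGGCUCCACAAGACCUAAAUAGACGUUAGCCGACAAGGAGAUAC-3'

The mRNA has the sequence of the coding strand (reverse complement of the template) with T→U. Reverse complement of GTATCTCCTTGTCGGCTAACGTCTATTTAGGTCTTGTGGAGCCACACAGTAAAGATTCCTGTCTATAGGG is CCCTATAGACAGGAATCTTTACTGTGTGGCTCCACAAGACCTAAATAGACGTTAGCCGACAAGGAGATAC; then T→U.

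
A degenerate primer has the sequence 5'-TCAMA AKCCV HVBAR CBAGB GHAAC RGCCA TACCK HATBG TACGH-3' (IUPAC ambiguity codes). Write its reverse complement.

5′-DCGTACVATDMGGTATGGCYGTTDCVCTVGYTVBDBGGMTTKTGA-3′

Standard pairs A↔T, G↔C; ambiguity codes pair R↔Y, M↔K, B↔V, H↔D. Complement (AGTKTTMGGBDBVTYGVTCVCDTTGYCGGTATGGMDTAVCATGCD), then reverse for 5'→3'.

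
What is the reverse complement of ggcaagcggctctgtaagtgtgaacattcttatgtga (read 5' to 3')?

5'-TCACATAAGAATGTTCACACTTACAGAGCCGCTTGCC-3'

Complement each base (A↔T, G↔C): CCGTTCGCCGAGACATTCACACTTGTAAGAATACACT. Then reverse.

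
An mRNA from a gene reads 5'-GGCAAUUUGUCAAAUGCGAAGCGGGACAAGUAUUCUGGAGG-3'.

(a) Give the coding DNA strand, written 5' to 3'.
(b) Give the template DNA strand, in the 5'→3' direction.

(a) 5'-GGCAATTTGTCAAATGCGAAGCGGGACAAGTATTCTGGAGG-3'
(b) 5'-CCTCCAGAATACTTGTCCCGCTTCGCATTTGACAAATTGCC-3'

(a) The coding strand matches the mRNA with U→T.
(b) The template strand is the reverse complement of the coding strand.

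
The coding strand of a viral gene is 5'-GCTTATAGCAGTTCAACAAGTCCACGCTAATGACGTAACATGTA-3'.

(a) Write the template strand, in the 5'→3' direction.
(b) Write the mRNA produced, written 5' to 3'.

(a) 5′-TACATGTTACGTCATTAGCGTGGACTTGTTGAACTGCTATAAGC-3′
(b) 5′-GCUUAUAGCAGUUCAACAAGUCCACGCUAAUGACGUAACAUGUA-3′

(a) The template strand is the reverse complement of the coding strand: complement CGAATATCGTCAAGTTGTTCAGGTGCGATTACTGCATTGTACAT, then reverse.
(b) mRNA matches the coding strand with T→U.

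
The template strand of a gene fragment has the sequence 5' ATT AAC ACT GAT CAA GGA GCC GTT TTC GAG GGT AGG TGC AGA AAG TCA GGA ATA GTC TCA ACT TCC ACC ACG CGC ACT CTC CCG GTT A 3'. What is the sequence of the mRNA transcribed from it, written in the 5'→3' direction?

The mRNA has the sequence of the coding strand (reverse complement of the template) with T→U. Reverse complement of ATTAACACTGATCAAGGAGCCGTTTTCGAGGGTAGGTGCAGAAAGTCAGGAATAGTCTCAACTTCCACCACGCGCACTCTCCCGGTTA is TAACCGGGAGAGTGCGCGTGGTGGAAGTTGAGACTATTCCTGACTTTCTGCACCTACCCTCGAAAACGGCTCCTTGATCAGTGTTAAT; then T→U.

5'-UAACCGGGAGAGUGCGCGUGGUGGAAGUUGAGACUAUUCCUGACUUUCUGCACCUACCCUCGAAAACGGCUCCUUGAUCAGUGUUAAU-3'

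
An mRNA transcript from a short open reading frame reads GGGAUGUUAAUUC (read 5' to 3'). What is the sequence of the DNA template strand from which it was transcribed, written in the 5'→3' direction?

5′-GAATTAACATCCC-3′

Replace U with T to get the coding DNA strand: GGGATGTTAATTC. The template strand is its reverse complement (complement CCCTACAATTAAG, then reverse).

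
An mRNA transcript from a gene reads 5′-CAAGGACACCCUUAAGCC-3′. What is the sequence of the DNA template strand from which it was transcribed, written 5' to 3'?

Replace U with T to get the coding DNA strand: CAAGGACACCCTTAAGCC. The template strand is its reverse complement (complement GTTCCTGTGGGAATTCGG, then reverse).

5'-GGCTTAAGGGTGTCCTTG-3'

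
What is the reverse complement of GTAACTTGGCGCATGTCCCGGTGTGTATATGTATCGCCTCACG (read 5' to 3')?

5'-CGTGAGGCGATACATATACACACCGGGACATGCGCCAAGTTAC-3'

Reading the sequence 3'→5' and pairing each base (A↔T, G↔C) gives the reverse complement directly.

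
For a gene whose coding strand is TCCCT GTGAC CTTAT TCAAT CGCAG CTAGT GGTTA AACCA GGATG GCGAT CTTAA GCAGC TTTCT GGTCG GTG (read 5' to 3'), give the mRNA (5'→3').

The mRNA is synthesized from the template strand, so it matches the coding strand with T replaced by U.

5'-UCCCUGUGACCUUAUUCAAUCGCAGCUAGUGGUUAAACCAGGAUGGCGAUCUUAAGCAGCUUUCUGGUCGGUG-3'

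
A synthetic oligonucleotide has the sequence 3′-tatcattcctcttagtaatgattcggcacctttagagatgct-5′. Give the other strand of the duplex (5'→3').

5'-ATAGTAAGGAGAATCATTACTAAGCCGTGGAAATCTCTACGA-3'

The strand is given 3'→5', so its complement runs 5'→3' in the same left-to-right order: pair each base A↔T, G↔C.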